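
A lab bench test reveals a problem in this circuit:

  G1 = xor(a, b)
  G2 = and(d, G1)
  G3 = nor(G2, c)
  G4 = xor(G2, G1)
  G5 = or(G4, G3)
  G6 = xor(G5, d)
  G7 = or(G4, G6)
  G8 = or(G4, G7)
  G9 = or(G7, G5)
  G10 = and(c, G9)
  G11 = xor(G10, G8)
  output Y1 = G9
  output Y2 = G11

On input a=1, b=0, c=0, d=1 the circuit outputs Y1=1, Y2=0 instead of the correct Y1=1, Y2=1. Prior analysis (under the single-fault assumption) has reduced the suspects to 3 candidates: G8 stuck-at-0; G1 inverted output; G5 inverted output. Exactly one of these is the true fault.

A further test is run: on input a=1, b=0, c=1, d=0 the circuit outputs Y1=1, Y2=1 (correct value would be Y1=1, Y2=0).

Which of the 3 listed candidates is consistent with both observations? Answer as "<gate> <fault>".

Evaluate each candidate on input a=1, b=0, c=1, d=0:
  G8 stuck-at-0: G1=1, G2=0, G3=0, G4=1, G5=1, G6=1, G7=1, G8=0 [stuck-at-0], G9=1, G10=1, G11=1 → Y1=1, Y2=1 — matches
  G1 inverted output: G1=0 [inverted output], G2=0, G3=0, G4=0, G5=0, G6=0, G7=0, G8=0, G9=0, G10=0, G11=0 → Y1=0, Y2=0 — eliminated
  G5 inverted output: G1=1, G2=0, G3=0, G4=1, G5=0 [inverted output], G6=0, G7=1, G8=1, G9=1, G10=1, G11=0 → Y1=1, Y2=0 — eliminated
Only G8 stuck-at-0 reproduces the observed Y1=1, Y2=1.

G8 stuck-at-0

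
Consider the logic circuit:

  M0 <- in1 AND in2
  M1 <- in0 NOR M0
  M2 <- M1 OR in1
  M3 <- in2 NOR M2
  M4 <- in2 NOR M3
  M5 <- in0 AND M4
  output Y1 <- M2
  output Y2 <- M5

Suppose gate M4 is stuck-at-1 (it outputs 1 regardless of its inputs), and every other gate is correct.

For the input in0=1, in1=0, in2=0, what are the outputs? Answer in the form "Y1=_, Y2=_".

Propagate with M4 forced: M0=0, M1=0, M2=0, M3=1, M4=1 [stuck-at-1], M5=1.
So the outputs are Y1=0, Y2=1. (Without the fault they would be Y1=0, Y2=0.)

Y1=0, Y2=1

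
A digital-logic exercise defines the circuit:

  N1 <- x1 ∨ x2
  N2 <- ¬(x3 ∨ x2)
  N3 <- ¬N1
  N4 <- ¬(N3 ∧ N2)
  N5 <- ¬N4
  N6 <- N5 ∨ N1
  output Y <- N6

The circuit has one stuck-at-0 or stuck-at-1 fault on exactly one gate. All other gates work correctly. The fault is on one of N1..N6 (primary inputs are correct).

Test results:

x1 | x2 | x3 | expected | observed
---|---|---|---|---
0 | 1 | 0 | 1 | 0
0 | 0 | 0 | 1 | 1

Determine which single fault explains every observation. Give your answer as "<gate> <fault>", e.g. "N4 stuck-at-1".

Fault-free values for test 1 (x1=0, x2=1, x3=0): N1=1, N2=0, N3=0, N4=1, N5=0, N6=1, giving Y=1. Observed 0.
Test 1: faults giving observed 0 are {N1 stuck-at-0, N6 stuck-at-0}.
Test 2 (x1=0, x2=0, x3=0): fault-free N1=0, N2=1, N3=1, N4=0, N5=1, N6=1 → 1; observed 1. Eliminates N6 stuck-at-0.
Only N1 stuck-at-0 is consistent with every test.

N1 stuck-at-0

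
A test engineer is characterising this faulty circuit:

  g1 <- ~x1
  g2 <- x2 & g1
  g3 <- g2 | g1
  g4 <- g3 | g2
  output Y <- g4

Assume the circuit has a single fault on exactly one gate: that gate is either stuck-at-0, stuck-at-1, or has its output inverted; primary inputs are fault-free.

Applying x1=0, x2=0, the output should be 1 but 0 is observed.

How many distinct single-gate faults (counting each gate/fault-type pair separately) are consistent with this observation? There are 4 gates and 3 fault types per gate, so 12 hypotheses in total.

6

Fault-free: g1=1, g2=0, g3=1, g4=1 → 1. Observed 0.
  g1 stuck-at-0: output 0 ✓
  g1 stuck-at-1: output 1 ✗
  g1 inverted output: output 0 ✓
  g2 stuck-at-0: output 1 ✗
  g2 stuck-at-1: output 1 ✗
  g2 inverted output: output 1 ✗
  g3 stuck-at-0: output 0 ✓
  g3 stuck-at-1: output 1 ✗
  g3 inverted output: output 0 ✓
  g4 stuck-at-0: output 0 ✓
  g4 stuck-at-1: output 1 ✗
  g4 inverted output: output 0 ✓
Consistent faults: {g1 stuck-at-0, g1 inverted output, g3 stuck-at-0, g3 inverted output, g4 stuck-at-0, g4 inverted output} — 6 in all.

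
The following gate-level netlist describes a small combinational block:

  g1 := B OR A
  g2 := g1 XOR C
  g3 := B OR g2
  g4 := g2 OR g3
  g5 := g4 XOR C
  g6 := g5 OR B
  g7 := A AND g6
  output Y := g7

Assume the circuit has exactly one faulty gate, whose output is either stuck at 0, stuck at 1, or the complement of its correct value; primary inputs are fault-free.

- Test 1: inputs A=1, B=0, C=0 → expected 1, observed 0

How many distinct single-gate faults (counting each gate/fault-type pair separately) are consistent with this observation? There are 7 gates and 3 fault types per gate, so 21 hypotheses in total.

Fault-free: g1=1, g2=1, g3=1, g4=1, g5=1, g6=1, g7=1 → 1. Observed 0.
  g1: stuck-at-0, inverted output ✓; others ✗
  g2: stuck-at-0, inverted output ✓; others ✗
  g3: none of the 3 fault types match ✗
  g4: stuck-at-0, inverted output ✓; others ✗
  g5: stuck-at-0, inverted output ✓; others ✗
  g6: stuck-at-0, inverted output ✓; others ✗
  g7: stuck-at-0, inverted output ✓; others ✗
Consistent faults: {g1 stuck-at-0, g1 inverted output, g2 stuck-at-0, g2 inverted output, g4 stuck-at-0, g4 inverted output, g5 stuck-at-0, g5 inverted output, g6 stuck-at-0, g6 inverted output, g7 stuck-at-0, g7 inverted output} — 12 in all.

12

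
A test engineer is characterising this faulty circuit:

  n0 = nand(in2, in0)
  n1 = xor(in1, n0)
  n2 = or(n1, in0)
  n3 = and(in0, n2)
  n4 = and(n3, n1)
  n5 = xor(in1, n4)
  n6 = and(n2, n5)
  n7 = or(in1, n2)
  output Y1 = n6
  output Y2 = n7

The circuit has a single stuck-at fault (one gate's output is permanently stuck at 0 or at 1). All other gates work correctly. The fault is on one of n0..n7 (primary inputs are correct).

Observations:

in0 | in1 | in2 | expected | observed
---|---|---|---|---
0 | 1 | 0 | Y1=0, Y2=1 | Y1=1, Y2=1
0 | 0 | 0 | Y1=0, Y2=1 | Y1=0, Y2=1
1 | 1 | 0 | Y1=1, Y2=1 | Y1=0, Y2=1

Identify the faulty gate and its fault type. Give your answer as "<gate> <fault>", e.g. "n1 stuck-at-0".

n1 stuck-at-1

Fault-free values for test 1 (in0=0, in1=1, in2=0): n0=1, n1=0, n2=0, n3=0, n4=0, n5=1, n6=0, n7=1, giving Y1=0, Y2=1. Observed Y1=1, Y2=1.
Test 1: faults giving observed Y1=1, Y2=1 are {n0 stuck-at-0, n1 stuck-at-1, n2 stuck-at-1, n6 stuck-at-1}.
Test 2 (in0=0, in1=0, in2=0): fault-free n0=1, n1=1, n2=1, n3=0, n4=0, n5=0, n6=0, n7=1 → Y1=0, Y2=1; observed Y1=0, Y2=1. Eliminates n0 stuck-at-0, n6 stuck-at-1.
Test 3 (in0=1, in1=1, in2=0): fault-free n0=1, n1=0, n2=1, n3=1, n4=0, n5=1, n6=1, n7=1 → Y1=1, Y2=1; observed Y1=0, Y2=1. Eliminates n2 stuck-at-1.
Only n1 stuck-at-1 is consistent with every test.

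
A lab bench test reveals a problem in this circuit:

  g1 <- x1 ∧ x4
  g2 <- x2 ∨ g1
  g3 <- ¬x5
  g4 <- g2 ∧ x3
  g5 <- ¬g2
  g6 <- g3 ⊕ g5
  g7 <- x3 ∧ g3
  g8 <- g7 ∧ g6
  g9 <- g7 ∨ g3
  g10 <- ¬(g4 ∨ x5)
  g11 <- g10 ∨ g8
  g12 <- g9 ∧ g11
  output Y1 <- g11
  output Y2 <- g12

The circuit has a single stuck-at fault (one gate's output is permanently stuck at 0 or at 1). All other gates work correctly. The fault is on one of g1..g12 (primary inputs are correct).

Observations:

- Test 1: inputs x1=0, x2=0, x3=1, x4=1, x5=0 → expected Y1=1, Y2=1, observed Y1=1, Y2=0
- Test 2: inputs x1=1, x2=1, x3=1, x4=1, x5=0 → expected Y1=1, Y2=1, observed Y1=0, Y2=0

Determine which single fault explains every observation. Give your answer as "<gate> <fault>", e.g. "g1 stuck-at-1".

g3 stuck-at-0

Fault-free values for test 1 (x1=0, x2=0, x3=1, x4=1, x5=0): g1=0, g2=0, g3=1, g4=0, g5=1, g6=0, g7=1, g8=0, g9=1, g10=1, g11=1, g12=1, giving Y1=1, Y2=1. Observed Y1=1, Y2=0.
Test 1: faults giving observed Y1=1, Y2=0 are {g3 stuck-at-0, g9 stuck-at-0, g12 stuck-at-0}.
Test 2 (x1=1, x2=1, x3=1, x4=1, x5=0): fault-free g1=1, g2=1, g3=1, g4=1, g5=0, g6=1, g7=1, g8=1, g9=1, g10=0, g11=1, g12=1 → Y1=1, Y2=1; observed Y1=0, Y2=0. Eliminates g9 stuck-at-0, g12 stuck-at-0.
Only g3 stuck-at-0 is consistent with every test.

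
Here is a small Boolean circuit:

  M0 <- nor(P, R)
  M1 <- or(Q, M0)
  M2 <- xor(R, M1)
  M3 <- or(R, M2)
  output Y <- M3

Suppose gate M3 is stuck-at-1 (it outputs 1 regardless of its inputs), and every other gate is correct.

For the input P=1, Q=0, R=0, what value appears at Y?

1

Propagate with M3 forced: M0=0, M1=0, M2=0, M3=1 [stuck-at-1].
So Y = 1. (Without the fault it would be 0.)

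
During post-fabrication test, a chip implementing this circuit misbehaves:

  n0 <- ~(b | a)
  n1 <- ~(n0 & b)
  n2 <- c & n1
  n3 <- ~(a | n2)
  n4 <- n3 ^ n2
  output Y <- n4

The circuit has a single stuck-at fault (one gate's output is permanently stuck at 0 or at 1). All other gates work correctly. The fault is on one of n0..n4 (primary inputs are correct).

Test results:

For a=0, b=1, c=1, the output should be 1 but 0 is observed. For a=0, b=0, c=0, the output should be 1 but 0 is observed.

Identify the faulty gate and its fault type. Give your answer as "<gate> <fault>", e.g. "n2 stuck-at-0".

Fault-free values for test 1 (a=0, b=1, c=1): n0=0, n1=1, n2=1, n3=0, n4=1, giving Y=1. Observed 0.
Test 1: faults giving observed 0 are {n3 stuck-at-1, n4 stuck-at-0}.
Test 2 (a=0, b=0, c=0): fault-free n0=1, n1=1, n2=0, n3=1, n4=1 → 1; observed 0. Eliminates n3 stuck-at-1.
Only n4 stuck-at-0 is consistent with every test.

n4 stuck-at-0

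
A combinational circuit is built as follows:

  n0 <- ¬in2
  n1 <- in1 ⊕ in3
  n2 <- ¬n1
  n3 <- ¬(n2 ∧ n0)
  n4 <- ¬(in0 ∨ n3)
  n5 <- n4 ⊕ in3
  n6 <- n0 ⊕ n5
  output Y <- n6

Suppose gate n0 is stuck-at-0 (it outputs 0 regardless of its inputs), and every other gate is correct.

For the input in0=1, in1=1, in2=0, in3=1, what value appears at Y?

1

Propagate with n0 forced: n0=0 [stuck-at-0], n1=0, n2=1, n3=1, n4=0, n5=1, n6=1.
So Y = 1. (Without the fault it would be 0.)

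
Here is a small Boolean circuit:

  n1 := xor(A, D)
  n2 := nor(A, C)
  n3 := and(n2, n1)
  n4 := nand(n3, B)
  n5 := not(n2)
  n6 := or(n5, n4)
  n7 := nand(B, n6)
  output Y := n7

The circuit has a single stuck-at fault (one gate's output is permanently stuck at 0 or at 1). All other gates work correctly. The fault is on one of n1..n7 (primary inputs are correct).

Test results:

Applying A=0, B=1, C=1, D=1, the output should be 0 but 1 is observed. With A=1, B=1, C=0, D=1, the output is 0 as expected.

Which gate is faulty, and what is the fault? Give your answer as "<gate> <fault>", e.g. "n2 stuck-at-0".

n2 stuck-at-1

Fault-free values for test 1 (A=0, B=1, C=1, D=1): n1=1, n2=0, n3=0, n4=1, n5=1, n6=1, n7=0, giving Y=0. Observed 1.
Test 1: faults giving observed 1 are {n2 stuck-at-1, n6 stuck-at-0, n7 stuck-at-1}.
Test 2 (A=1, B=1, C=0, D=1): fault-free n1=0, n2=0, n3=0, n4=1, n5=1, n6=1, n7=0 → 0; observed 0. Eliminates n6 stuck-at-0, n7 stuck-at-1.
Only n2 stuck-at-1 is consistent with every test.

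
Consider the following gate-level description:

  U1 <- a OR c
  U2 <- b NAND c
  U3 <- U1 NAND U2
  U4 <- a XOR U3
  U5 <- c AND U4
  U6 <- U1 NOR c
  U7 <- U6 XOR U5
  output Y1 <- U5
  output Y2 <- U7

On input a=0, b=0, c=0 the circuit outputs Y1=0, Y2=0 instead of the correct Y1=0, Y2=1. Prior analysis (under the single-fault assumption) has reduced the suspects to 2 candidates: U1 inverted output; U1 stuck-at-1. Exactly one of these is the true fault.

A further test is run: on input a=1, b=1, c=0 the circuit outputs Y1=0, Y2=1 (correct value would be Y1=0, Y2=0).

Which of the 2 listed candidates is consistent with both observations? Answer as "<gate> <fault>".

U1 inverted output

Evaluate each candidate on input a=1, b=1, c=0:
  U1 inverted output: U1=0 [inverted output], U2=1, U3=1, U4=0, U5=0, U6=1, U7=1 → Y1=0, Y2=1 — matches
  U1 stuck-at-1: U1=1 [stuck-at-1], U2=1, U3=0, U4=1, U5=0, U6=0, U7=0 → Y1=0, Y2=0 — eliminated
Only U1 inverted output reproduces the observed Y1=0, Y2=1.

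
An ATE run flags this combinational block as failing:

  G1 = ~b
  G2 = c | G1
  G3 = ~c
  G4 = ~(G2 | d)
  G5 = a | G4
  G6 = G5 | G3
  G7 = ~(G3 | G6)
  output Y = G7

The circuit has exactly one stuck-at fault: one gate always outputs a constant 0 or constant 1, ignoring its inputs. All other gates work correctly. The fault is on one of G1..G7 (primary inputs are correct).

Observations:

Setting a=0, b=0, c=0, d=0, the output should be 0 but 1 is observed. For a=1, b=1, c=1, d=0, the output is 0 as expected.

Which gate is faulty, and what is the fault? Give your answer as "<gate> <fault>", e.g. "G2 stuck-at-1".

G3 stuck-at-0

Fault-free values for test 1 (a=0, b=0, c=0, d=0): G1=1, G2=1, G3=1, G4=0, G5=0, G6=1, G7=0, giving Y=0. Observed 1.
Test 1: faults giving observed 1 are {G3 stuck-at-0, G7 stuck-at-1}.
Test 2 (a=1, b=1, c=1, d=0): fault-free G1=0, G2=1, G3=0, G4=0, G5=1, G6=1, G7=0 → 0; observed 0. Eliminates G7 stuck-at-1.
Only G3 stuck-at-0 is consistent with every test.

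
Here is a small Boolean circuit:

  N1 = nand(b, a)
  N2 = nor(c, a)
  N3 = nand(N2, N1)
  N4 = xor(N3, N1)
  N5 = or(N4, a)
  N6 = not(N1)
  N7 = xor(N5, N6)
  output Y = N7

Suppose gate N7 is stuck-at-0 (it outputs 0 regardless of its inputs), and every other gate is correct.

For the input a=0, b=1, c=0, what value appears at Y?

Propagate with N7 forced: N1=1, N2=1, N3=0, N4=1, N5=1, N6=0, N7=0 [stuck-at-0].
So Y = 0. (Without the fault it would be 1.)

0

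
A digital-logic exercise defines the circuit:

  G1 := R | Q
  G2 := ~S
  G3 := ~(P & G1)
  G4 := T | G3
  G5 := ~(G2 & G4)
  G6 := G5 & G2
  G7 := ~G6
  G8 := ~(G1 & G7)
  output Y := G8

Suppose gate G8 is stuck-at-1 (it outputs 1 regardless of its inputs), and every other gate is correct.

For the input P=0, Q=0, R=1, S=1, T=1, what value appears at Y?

1

Propagate with G8 forced: G1=1, G2=0, G3=1, G4=1, G5=1, G6=0, G7=1, G8=1 [stuck-at-1].
So Y = 1. (Without the fault it would be 0.)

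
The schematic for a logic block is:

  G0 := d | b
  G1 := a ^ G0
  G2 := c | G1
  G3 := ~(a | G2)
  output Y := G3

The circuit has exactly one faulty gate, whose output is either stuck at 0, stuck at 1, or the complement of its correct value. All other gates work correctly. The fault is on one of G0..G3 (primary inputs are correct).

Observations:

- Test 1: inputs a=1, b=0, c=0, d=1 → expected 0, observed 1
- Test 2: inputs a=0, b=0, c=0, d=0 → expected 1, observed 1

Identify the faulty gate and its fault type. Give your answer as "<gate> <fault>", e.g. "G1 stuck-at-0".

Fault-free values for test 1 (a=1, b=0, c=0, d=1): G0=1, G1=0, G2=0, G3=0, giving Y=0. Observed 1.
Test 1: faults giving observed 1 are {G3 stuck-at-1, G3 inverted output}.
Test 2 (a=0, b=0, c=0, d=0): fault-free G0=0, G1=0, G2=0, G3=1 → 1; observed 1. Eliminates G3 inverted output.
Only G3 stuck-at-1 is consistent with every test.

G3 stuck-at-1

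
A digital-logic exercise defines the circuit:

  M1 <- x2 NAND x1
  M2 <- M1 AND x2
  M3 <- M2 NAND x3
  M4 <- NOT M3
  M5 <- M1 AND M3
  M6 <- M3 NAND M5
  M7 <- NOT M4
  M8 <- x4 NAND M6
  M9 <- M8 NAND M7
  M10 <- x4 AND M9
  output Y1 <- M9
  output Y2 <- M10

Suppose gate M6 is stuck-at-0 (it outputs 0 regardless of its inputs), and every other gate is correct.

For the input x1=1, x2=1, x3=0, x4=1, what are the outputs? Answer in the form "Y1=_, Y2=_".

Propagate with M6 forced: M1=0, M2=0, M3=1, M4=0, M5=0, M6=0 [stuck-at-0], M7=1, M8=1, M9=0, M10=0.
So the outputs are Y1=0, Y2=0. (Without the fault they would be Y1=1, Y2=1.)

Y1=0, Y2=0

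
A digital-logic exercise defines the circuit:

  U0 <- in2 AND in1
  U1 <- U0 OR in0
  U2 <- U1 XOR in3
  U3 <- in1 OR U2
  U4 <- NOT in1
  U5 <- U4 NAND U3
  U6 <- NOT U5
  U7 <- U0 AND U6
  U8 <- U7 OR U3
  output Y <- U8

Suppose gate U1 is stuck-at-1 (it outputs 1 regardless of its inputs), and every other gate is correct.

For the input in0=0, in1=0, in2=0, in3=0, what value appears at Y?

1

Propagate with U1 forced: U0=0, U1=1 [stuck-at-1], U2=1, U3=1, U4=1, U5=0, U6=1, U7=0, U8=1.
So Y = 1. (Without the fault it would be 0.)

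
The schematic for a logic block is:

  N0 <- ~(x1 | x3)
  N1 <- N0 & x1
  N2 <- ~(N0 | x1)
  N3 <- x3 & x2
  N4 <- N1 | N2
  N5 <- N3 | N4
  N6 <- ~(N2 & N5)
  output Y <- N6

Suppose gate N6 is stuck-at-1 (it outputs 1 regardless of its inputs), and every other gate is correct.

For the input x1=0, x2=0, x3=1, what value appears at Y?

1

Propagate with N6 forced: N0=0, N1=0, N2=1, N3=0, N4=1, N5=1, N6=1 [stuck-at-1].
So Y = 1. (Without the fault it would be 0.)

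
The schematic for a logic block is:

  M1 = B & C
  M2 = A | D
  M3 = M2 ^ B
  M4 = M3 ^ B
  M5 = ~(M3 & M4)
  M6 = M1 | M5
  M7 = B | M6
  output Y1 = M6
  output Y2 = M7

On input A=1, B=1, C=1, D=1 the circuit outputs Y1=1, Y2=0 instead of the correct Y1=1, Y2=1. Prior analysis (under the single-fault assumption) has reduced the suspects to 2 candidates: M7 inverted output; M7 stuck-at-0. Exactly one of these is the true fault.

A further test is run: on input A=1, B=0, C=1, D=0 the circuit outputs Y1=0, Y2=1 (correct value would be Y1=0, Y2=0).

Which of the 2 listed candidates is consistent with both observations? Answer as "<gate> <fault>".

M7 inverted output

Evaluate each candidate on input A=1, B=0, C=1, D=0:
  M7 inverted output: M1=0, M2=1, M3=1, M4=1, M5=0, M6=0, M7=1 [inverted output] → Y1=0, Y2=1 — matches
  M7 stuck-at-0: M1=0, M2=1, M3=1, M4=1, M5=0, M6=0, M7=0 [stuck-at-0] → Y1=0, Y2=0 — eliminated
Only M7 inverted output reproduces the observed Y1=0, Y2=1.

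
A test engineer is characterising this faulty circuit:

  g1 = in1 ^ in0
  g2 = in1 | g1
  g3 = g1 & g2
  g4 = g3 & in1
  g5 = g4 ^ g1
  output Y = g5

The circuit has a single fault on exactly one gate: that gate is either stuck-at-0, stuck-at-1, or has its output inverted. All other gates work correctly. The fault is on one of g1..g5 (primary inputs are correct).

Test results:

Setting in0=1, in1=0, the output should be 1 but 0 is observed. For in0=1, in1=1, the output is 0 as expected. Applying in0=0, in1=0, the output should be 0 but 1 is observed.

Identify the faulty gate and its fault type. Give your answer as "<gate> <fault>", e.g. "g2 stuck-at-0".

Fault-free values for test 1 (in0=1, in1=0): g1=1, g2=1, g3=1, g4=0, g5=1, giving Y=1. Observed 0.
Test 1: faults giving observed 0 are {g1 stuck-at-0, g1 inverted output, g4 stuck-at-1, g4 inverted output, g5 stuck-at-0, g5 inverted output}.
Test 2 (in0=1, in1=1): fault-free g1=0, g2=1, g3=0, g4=0, g5=0 → 0; observed 0. Eliminates g4 stuck-at-1, g4 inverted output, g5 inverted output.
Test 3 (in0=0, in1=0): fault-free g1=0, g2=0, g3=0, g4=0, g5=0 → 0; observed 1. Eliminates g1 stuck-at-0, g5 stuck-at-0.
Only g1 inverted output is consistent with every test.

g1 inverted output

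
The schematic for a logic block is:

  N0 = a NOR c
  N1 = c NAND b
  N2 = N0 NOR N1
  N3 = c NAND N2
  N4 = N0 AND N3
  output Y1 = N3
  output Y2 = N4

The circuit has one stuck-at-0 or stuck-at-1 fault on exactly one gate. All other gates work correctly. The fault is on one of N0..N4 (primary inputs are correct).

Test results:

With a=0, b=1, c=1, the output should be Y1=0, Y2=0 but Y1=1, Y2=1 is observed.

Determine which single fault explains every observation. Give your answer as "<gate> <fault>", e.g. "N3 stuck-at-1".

N0 stuck-at-1

Fault-free values for test 1 (a=0, b=1, c=1): N0=0, N1=0, N2=1, N3=0, N4=0, giving Y1=0, Y2=0. Observed Y1=1, Y2=1.
Test 1: faults giving observed Y1=1, Y2=1 are {N0 stuck-at-1}.
Only N0 stuck-at-1 is consistent with every test.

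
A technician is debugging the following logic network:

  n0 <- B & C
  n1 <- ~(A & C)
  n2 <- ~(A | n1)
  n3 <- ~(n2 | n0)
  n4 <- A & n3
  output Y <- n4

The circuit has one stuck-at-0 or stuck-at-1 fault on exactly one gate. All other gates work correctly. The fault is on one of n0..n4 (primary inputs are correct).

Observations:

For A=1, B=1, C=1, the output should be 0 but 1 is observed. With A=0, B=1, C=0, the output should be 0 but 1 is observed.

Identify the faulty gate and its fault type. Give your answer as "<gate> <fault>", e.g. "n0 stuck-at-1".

n4 stuck-at-1

Fault-free values for test 1 (A=1, B=1, C=1): n0=1, n1=0, n2=0, n3=0, n4=0, giving Y=0. Observed 1.
Test 1: faults giving observed 1 are {n0 stuck-at-0, n3 stuck-at-1, n4 stuck-at-1}.
Test 2 (A=0, B=1, C=0): fault-free n0=0, n1=1, n2=0, n3=1, n4=0 → 0; observed 1. Eliminates n0 stuck-at-0, n3 stuck-at-1.
Only n4 stuck-at-1 is consistent with every test.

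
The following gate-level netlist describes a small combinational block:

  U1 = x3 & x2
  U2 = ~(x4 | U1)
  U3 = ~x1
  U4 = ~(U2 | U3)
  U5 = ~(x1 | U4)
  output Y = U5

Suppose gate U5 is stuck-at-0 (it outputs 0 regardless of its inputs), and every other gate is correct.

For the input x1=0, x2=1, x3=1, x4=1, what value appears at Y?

Propagate with U5 forced: U1=1, U2=0, U3=1, U4=0, U5=0 [stuck-at-0].
So Y = 0. (Without the fault it would be 1.)

0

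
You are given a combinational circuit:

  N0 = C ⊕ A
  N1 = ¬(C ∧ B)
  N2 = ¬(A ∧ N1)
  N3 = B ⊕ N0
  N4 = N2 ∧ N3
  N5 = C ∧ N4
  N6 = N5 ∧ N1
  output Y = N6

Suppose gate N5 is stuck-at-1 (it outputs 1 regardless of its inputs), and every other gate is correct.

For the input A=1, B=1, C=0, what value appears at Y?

Propagate with N5 forced: N0=1, N1=1, N2=0, N3=0, N4=0, N5=1 [stuck-at-1], N6=1.
So Y = 1. (Without the fault it would be 0.)

1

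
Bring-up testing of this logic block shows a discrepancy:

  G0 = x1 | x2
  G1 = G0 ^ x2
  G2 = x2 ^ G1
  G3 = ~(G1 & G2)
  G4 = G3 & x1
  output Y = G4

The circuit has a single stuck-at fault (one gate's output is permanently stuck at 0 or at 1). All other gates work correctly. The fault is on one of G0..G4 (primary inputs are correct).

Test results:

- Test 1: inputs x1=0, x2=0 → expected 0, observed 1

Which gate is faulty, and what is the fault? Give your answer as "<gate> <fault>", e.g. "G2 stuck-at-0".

Fault-free values for test 1 (x1=0, x2=0): G0=0, G1=0, G2=0, G3=1, G4=0, giving Y=0. Observed 1.
Test 1: faults giving observed 1 are {G4 stuck-at-1}.
Only G4 stuck-at-1 is consistent with every test.

G4 stuck-at-1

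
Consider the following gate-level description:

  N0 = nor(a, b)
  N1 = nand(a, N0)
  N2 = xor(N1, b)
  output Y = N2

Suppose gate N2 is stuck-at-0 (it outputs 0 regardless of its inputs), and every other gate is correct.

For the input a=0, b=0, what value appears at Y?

0

Propagate with N2 forced: N0=1, N1=1, N2=0 [stuck-at-0].
So Y = 0. (Without the fault it would be 1.)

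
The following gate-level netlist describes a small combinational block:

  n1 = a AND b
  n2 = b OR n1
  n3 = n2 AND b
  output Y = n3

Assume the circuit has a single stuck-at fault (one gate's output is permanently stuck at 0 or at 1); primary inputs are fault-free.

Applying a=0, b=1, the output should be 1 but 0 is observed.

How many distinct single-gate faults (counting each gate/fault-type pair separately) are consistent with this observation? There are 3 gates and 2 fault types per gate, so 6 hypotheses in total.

2

Fault-free: n1=0, n2=1, n3=1 → 1. Observed 0.
  n1 stuck-at-0: output 1 ✗
  n1 stuck-at-1: output 1 ✗
  n2 stuck-at-0: output 0 ✓
  n2 stuck-at-1: output 1 ✗
  n3 stuck-at-0: output 0 ✓
  n3 stuck-at-1: output 1 ✗
Consistent faults: {n2 stuck-at-0, n3 stuck-at-0} — 2 in all.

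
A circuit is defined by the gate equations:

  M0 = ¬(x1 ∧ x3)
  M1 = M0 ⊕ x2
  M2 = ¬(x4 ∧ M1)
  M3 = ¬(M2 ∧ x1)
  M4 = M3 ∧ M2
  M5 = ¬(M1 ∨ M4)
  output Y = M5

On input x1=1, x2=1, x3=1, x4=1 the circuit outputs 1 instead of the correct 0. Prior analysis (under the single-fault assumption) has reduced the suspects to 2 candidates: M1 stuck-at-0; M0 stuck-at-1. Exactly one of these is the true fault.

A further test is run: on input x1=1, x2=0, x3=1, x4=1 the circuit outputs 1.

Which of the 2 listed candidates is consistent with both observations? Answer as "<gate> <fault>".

Evaluate each candidate on input x1=1, x2=0, x3=1, x4=1:
  M1 stuck-at-0: M0=0, M1=0 [stuck-at-0], M2=1, M3=0, M4=0, M5=1 → 1 — matches
  M0 stuck-at-1: M0=1 [stuck-at-1], M1=1, M2=0, M3=1, M4=0, M5=0 → 0 — eliminated
Only M1 stuck-at-0 reproduces the observed 1.

M1 stuck-at-0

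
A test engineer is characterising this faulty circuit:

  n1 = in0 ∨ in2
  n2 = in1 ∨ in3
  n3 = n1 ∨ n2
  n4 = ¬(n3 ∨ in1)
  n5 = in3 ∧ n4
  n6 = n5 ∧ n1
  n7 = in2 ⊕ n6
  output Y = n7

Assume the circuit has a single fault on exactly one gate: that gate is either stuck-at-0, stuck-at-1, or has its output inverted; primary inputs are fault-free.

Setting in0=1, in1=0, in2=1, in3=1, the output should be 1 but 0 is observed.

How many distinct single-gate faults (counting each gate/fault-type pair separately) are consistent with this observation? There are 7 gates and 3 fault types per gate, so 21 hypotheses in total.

10

Fault-free: n1=1, n2=1, n3=1, n4=0, n5=0, n6=0, n7=1 → 1. Observed 0.
  n1: none of the 3 fault types match ✗
  n2: none of the 3 fault types match ✗
  n3: stuck-at-0, inverted output ✓; others ✗
  n4: stuck-at-1, inverted output ✓; others ✗
  n5: stuck-at-1, inverted output ✓; others ✗
  n6: stuck-at-1, inverted output ✓; others ✗
  n7: stuck-at-0, inverted output ✓; others ✗
Consistent faults: {n3 stuck-at-0, n3 inverted output, n4 stuck-at-1, n4 inverted output, n5 stuck-at-1, n5 inverted output, n6 stuck-at-1, n6 inverted output, n7 stuck-at-0, n7 inverted output} — 10 in all.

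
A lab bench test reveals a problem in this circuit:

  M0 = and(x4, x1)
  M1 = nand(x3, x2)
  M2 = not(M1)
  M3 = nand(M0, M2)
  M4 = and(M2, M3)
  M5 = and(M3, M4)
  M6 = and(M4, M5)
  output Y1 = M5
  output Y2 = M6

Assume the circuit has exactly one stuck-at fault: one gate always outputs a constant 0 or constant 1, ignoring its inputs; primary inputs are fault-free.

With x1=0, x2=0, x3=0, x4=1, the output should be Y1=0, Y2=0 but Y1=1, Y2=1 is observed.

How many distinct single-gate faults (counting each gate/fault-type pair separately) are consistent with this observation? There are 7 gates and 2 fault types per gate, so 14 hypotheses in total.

3

Fault-free: M0=0, M1=1, M2=0, M3=1, M4=0, M5=0, M6=0 → Y1=0, Y2=0. Observed Y1=1, Y2=1.
  M0 stuck-at-0: output Y1=0, Y2=0 ✗
  M0 stuck-at-1: output Y1=0, Y2=0 ✗
  M1 stuck-at-0: output Y1=1, Y2=1 ✓
  M1 stuck-at-1: output Y1=0, Y2=0 ✗
  M2 stuck-at-0: output Y1=0, Y2=0 ✗
  M2 stuck-at-1: output Y1=1, Y2=1 ✓
  M3 stuck-at-0: output Y1=0, Y2=0 ✗
  M3 stuck-at-1: output Y1=0, Y2=0 ✗
  M4 stuck-at-0: output Y1=0, Y2=0 ✗
  M4 stuck-at-1: output Y1=1, Y2=1 ✓
  M5 stuck-at-0: output Y1=0, Y2=0 ✗
  M5 stuck-at-1: output Y1=1, Y2=0 ✗
  M6 stuck-at-0: output Y1=0, Y2=0 ✗
  M6 stuck-at-1: output Y1=0, Y2=1 ✗
Consistent faults: {M1 stuck-at-0, M2 stuck-at-1, M4 stuck-at-1} — 3 in all.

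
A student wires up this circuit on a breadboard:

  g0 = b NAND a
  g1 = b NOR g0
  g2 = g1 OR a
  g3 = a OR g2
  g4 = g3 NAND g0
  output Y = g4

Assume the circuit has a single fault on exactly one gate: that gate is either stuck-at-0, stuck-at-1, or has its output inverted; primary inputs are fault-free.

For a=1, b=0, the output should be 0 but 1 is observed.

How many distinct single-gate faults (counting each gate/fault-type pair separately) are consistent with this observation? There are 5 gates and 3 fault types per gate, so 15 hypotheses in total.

6

Fault-free: g0=1, g1=0, g2=1, g3=1, g4=0 → 0. Observed 1.
  g0: stuck-at-0, inverted output ✓; others ✗
  g1: none of the 3 fault types match ✗
  g2: none of the 3 fault types match ✗
  g3: stuck-at-0, inverted output ✓; others ✗
  g4: stuck-at-1, inverted output ✓; others ✗
Consistent faults: {g0 stuck-at-0, g0 inverted output, g3 stuck-at-0, g3 inverted output, g4 stuck-at-1, g4 inverted output} — 6 in all.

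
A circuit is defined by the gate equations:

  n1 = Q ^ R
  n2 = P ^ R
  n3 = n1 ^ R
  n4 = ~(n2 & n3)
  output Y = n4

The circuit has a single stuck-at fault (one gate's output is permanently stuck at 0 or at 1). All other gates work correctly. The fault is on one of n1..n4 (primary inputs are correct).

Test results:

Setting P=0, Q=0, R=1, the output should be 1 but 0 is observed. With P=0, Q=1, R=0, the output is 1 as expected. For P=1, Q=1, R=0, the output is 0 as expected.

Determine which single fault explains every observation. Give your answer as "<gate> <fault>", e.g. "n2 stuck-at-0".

n3 stuck-at-1

Fault-free values for test 1 (P=0, Q=0, R=1): n1=1, n2=1, n3=0, n4=1, giving Y=1. Observed 0.
Test 1: faults giving observed 0 are {n1 stuck-at-0, n3 stuck-at-1, n4 stuck-at-0}.
Test 2 (P=0, Q=1, R=0): fault-free n1=1, n2=0, n3=1, n4=1 → 1; observed 1. Eliminates n4 stuck-at-0.
Test 3 (P=1, Q=1, R=0): fault-free n1=1, n2=1, n3=1, n4=0 → 0; observed 0. Eliminates n1 stuck-at-0.
Only n3 stuck-at-1 is consistent with every test.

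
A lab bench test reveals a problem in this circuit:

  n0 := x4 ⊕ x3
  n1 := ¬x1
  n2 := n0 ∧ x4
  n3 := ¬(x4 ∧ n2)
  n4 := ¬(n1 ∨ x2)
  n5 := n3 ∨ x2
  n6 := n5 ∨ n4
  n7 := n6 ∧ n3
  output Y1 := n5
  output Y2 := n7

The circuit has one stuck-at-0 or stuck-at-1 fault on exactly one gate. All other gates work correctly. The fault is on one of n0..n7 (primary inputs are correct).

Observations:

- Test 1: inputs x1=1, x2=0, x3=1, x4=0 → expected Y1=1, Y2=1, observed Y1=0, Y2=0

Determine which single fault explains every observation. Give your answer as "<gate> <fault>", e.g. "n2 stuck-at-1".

Fault-free values for test 1 (x1=1, x2=0, x3=1, x4=0): n0=1, n1=0, n2=0, n3=1, n4=1, n5=1, n6=1, n7=1, giving Y1=1, Y2=1. Observed Y1=0, Y2=0.
Test 1: faults giving observed Y1=0, Y2=0 are {n3 stuck-at-0}.
Only n3 stuck-at-0 is consistent with every test.

n3 stuck-at-0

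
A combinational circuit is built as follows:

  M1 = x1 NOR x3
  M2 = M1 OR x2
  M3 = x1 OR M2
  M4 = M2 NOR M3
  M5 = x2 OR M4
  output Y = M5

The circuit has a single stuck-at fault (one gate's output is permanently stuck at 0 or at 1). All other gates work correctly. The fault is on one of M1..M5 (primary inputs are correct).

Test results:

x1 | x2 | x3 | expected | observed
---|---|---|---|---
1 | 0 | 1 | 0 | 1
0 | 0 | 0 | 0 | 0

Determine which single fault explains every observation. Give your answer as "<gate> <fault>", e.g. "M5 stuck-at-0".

M3 stuck-at-0

Fault-free values for test 1 (x1=1, x2=0, x3=1): M1=0, M2=0, M3=1, M4=0, M5=0, giving Y=0. Observed 1.
Test 1: faults giving observed 1 are {M3 stuck-at-0, M4 stuck-at-1, M5 stuck-at-1}.
Test 2 (x1=0, x2=0, x3=0): fault-free M1=1, M2=1, M3=1, M4=0, M5=0 → 0; observed 0. Eliminates M4 stuck-at-1, M5 stuck-at-1.
Only M3 stuck-at-0 is consistent with every test.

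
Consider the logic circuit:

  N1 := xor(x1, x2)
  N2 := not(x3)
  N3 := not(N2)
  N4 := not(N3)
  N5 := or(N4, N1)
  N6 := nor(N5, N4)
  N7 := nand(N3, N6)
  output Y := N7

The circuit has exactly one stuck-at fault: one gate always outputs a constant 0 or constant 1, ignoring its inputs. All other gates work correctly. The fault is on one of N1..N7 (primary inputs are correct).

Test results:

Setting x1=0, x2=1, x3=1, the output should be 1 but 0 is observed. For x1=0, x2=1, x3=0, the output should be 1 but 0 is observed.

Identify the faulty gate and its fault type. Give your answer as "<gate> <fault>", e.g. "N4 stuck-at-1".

Fault-free values for test 1 (x1=0, x2=1, x3=1): N1=1, N2=0, N3=1, N4=0, N5=1, N6=0, N7=1, giving Y=1. Observed 0.
Test 1: faults giving observed 0 are {N1 stuck-at-0, N5 stuck-at-0, N6 stuck-at-1, N7 stuck-at-0}.
Test 2 (x1=0, x2=1, x3=0): fault-free N1=1, N2=1, N3=0, N4=1, N5=1, N6=0, N7=1 → 1; observed 0. Eliminates N1 stuck-at-0, N5 stuck-at-0, N6 stuck-at-1.
Only N7 stuck-at-0 is consistent with every test.

N7 stuck-at-0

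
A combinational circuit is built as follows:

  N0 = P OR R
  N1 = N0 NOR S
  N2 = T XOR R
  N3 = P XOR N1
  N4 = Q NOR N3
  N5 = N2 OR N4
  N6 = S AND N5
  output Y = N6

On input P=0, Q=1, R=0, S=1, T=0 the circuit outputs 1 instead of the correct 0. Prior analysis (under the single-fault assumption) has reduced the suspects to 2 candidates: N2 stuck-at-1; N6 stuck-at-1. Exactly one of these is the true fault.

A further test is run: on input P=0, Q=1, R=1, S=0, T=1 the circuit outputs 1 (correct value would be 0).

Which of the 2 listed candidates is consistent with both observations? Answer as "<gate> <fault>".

Evaluate each candidate on input P=0, Q=1, R=1, S=0, T=1:
  N2 stuck-at-1: N0=1, N1=0, N2=1 [stuck-at-1], N3=0, N4=0, N5=1, N6=0 → 0 — eliminated
  N6 stuck-at-1: N0=1, N1=0, N2=0, N3=0, N4=0, N5=0, N6=1 [stuck-at-1] → 1 — matches
Only N6 stuck-at-1 reproduces the observed 1.

N6 stuck-at-1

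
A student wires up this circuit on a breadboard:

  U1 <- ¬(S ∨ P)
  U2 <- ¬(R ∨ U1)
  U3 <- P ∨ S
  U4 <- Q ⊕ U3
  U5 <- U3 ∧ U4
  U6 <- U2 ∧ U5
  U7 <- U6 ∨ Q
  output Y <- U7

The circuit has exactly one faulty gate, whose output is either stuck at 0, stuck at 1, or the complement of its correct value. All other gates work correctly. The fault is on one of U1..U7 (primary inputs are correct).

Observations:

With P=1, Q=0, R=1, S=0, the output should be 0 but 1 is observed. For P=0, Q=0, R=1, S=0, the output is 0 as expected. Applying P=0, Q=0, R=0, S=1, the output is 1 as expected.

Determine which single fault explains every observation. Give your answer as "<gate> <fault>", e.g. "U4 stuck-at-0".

Fault-free values for test 1 (P=1, Q=0, R=1, S=0): U1=0, U2=0, U3=1, U4=1, U5=1, U6=0, U7=0, giving Y=0. Observed 1.
Test 1: faults giving observed 1 are {U2 stuck-at-1, U2 inverted output, U6 stuck-at-1, U6 inverted output, U7 stuck-at-1, U7 inverted output}.
Test 2 (P=0, Q=0, R=1, S=0): fault-free U1=1, U2=0, U3=0, U4=0, U5=0, U6=0, U7=0 → 0; observed 0. Eliminates U6 stuck-at-1, U6 inverted output, U7 stuck-at-1, U7 inverted output.
Test 3 (P=0, Q=0, R=0, S=1): fault-free U1=0, U2=1, U3=1, U4=1, U5=1, U6=1, U7=1 → 1; observed 1. Eliminates U2 inverted output.
Only U2 stuck-at-1 is consistent with every test.

U2 stuck-at-1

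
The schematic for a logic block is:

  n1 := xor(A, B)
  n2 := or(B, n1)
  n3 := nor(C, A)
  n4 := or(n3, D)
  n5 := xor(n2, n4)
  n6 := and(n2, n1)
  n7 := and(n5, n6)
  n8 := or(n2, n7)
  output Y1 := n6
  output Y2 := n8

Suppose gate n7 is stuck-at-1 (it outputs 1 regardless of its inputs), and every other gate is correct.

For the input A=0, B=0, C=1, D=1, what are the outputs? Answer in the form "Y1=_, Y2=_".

Y1=0, Y2=1

Propagate with n7 forced: n1=0, n2=0, n3=0, n4=1, n5=1, n6=0, n7=1 [stuck-at-1], n8=1.
So the outputs are Y1=0, Y2=1. (Without the fault they would be Y1=0, Y2=0.)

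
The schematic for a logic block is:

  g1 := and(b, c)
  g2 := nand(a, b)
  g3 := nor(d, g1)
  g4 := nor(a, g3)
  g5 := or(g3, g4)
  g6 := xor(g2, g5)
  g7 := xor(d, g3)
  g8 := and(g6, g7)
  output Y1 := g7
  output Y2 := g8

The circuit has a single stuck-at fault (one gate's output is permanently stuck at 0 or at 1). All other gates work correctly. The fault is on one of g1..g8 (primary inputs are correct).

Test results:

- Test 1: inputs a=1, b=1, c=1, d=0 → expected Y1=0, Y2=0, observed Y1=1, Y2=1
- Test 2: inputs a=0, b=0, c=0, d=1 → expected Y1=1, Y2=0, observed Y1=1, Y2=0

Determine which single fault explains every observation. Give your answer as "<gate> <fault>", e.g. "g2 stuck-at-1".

Fault-free values for test 1 (a=1, b=1, c=1, d=0): g1=1, g2=0, g3=0, g4=0, g5=0, g6=0, g7=0, g8=0, giving Y1=0, Y2=0. Observed Y1=1, Y2=1.
Test 1: faults giving observed Y1=1, Y2=1 are {g1 stuck-at-0, g3 stuck-at-1}.
Test 2 (a=0, b=0, c=0, d=1): fault-free g1=0, g2=1, g3=0, g4=1, g5=1, g6=0, g7=1, g8=0 → Y1=1, Y2=0; observed Y1=1, Y2=0. Eliminates g3 stuck-at-1.
Only g1 stuck-at-0 is consistent with every test.

g1 stuck-at-0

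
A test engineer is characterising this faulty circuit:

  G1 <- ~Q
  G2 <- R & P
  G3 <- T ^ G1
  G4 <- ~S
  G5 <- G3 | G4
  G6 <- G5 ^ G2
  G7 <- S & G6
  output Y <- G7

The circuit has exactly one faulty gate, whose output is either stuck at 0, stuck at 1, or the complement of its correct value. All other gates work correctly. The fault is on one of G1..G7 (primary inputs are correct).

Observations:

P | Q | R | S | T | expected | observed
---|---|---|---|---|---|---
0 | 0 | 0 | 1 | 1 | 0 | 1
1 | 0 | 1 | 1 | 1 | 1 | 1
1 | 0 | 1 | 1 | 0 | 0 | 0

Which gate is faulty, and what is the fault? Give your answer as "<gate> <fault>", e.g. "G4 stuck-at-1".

Fault-free values for test 1 (P=0, Q=0, R=0, S=1, T=1): G1=1, G2=0, G3=0, G4=0, G5=0, G6=0, G7=0, giving Y=0. Observed 1.
Test 1: faults giving observed 1 are {G1 stuck-at-0, G1 inverted output, G2 stuck-at-1, G2 inverted output, G3 stuck-at-1, G3 inverted output, G4 stuck-at-1, G4 inverted output, G5 stuck-at-1, G5 inverted output, G6 stuck-at-1, G6 inverted output, G7 stuck-at-1, G7 inverted output}.
Test 2 (P=1, Q=0, R=1, S=1, T=1): fault-free G1=1, G2=1, G3=0, G4=0, G5=0, G6=1, G7=1 → 1; observed 1. Eliminates G1 stuck-at-0, G1 inverted output, G2 inverted output, G3 stuck-at-1, G3 inverted output, G4 stuck-at-1, G4 inverted output, G5 stuck-at-1, G5 inverted output, G6 inverted output, G7 inverted output.
Test 3 (P=1, Q=0, R=1, S=1, T=0): fault-free G1=1, G2=1, G3=1, G4=0, G5=1, G6=0, G7=0 → 0; observed 0. Eliminates G6 stuck-at-1, G7 stuck-at-1.
Only G2 stuck-at-1 is consistent with every test.

G2 stuck-at-1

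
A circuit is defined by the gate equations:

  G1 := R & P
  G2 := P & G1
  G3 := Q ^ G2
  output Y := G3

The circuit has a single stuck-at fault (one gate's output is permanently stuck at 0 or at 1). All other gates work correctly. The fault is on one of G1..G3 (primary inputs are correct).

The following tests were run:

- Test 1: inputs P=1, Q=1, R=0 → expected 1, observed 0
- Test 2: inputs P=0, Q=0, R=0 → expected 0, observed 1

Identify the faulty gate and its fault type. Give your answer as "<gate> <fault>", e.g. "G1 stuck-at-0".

Fault-free values for test 1 (P=1, Q=1, R=0): G1=0, G2=0, G3=1, giving Y=1. Observed 0.
Test 1: faults giving observed 0 are {G1 stuck-at-1, G2 stuck-at-1, G3 stuck-at-0}.
Test 2 (P=0, Q=0, R=0): fault-free G1=0, G2=0, G3=0 → 0; observed 1. Eliminates G1 stuck-at-1, G3 stuck-at-0.
Only G2 stuck-at-1 is consistent with every test.

G2 stuck-at-1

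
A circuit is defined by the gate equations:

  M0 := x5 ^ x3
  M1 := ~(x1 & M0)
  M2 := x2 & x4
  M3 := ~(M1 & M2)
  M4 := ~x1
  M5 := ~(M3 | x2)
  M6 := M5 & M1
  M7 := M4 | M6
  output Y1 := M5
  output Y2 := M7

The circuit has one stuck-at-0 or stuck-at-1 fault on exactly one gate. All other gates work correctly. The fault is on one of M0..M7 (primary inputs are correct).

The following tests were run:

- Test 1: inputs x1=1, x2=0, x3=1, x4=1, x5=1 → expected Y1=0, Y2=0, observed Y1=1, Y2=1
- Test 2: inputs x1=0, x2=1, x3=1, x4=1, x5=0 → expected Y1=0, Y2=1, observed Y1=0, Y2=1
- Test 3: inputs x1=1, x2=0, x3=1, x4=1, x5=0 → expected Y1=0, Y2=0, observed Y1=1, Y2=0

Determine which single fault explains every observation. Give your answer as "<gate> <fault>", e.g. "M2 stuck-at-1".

Fault-free values for test 1 (x1=1, x2=0, x3=1, x4=1, x5=1): M0=0, M1=1, M2=0, M3=1, M4=0, M5=0, M6=0, M7=0, giving Y1=0, Y2=0. Observed Y1=1, Y2=1.
Test 1: faults giving observed Y1=1, Y2=1 are {M2 stuck-at-1, M3 stuck-at-0, M5 stuck-at-1}.
Test 2 (x1=0, x2=1, x3=1, x4=1, x5=0): fault-free M0=1, M1=1, M2=1, M3=0, M4=1, M5=0, M6=0, M7=1 → Y1=0, Y2=1; observed Y1=0, Y2=1. Eliminates M5 stuck-at-1.
Test 3 (x1=1, x2=0, x3=1, x4=1, x5=0): fault-free M0=1, M1=0, M2=0, M3=1, M4=0, M5=0, M6=0, M7=0 → Y1=0, Y2=0; observed Y1=1, Y2=0. Eliminates M2 stuck-at-1.
Only M3 stuck-at-0 is consistent with every test.

M3 stuck-at-0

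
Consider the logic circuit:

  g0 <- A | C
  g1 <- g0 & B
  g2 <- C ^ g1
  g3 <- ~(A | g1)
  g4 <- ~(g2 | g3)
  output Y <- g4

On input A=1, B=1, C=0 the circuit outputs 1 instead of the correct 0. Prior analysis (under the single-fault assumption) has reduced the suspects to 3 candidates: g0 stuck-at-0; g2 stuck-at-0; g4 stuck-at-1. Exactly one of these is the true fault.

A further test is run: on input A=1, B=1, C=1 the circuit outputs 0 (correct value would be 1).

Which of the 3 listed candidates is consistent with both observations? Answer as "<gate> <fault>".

g0 stuck-at-0

Evaluate each candidate on input A=1, B=1, C=1:
  g0 stuck-at-0: g0=0 [stuck-at-0], g1=0, g2=1, g3=0, g4=0 → 0 — matches
  g2 stuck-at-0: g0=1, g1=1, g2=0 [stuck-at-0], g3=0, g4=1 → 1 — eliminated
  g4 stuck-at-1: g0=1, g1=1, g2=0, g3=0, g4=1 [stuck-at-1] → 1 — eliminated
Only g0 stuck-at-0 reproduces the observed 0.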